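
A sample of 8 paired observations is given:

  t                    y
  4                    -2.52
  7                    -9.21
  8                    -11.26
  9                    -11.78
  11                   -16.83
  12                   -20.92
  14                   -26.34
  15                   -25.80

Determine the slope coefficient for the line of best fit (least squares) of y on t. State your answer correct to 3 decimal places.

-2.250

n = 8, Σx = 80, Σy = -124.66, Σxy = -1462.58, Σx² = 896
Sxx = Σx² − (Σx)²/n = 896 − 800 = 96
Sxy = Σxy − (Σx)(Σy)/n = -1462.58 − (-1246.6) = -215.98
b = Sxy/Sxx = -215.98/96 = -2.249792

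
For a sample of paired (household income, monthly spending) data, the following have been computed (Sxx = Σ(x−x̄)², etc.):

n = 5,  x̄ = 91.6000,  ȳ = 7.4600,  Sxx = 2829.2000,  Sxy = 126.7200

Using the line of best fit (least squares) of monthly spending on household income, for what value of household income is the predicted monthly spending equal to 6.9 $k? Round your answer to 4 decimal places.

b = Sxy/Sxx = 126.72/2829.2 = 0.044790
a = ȳ − b·x̄ = 7.46 − 0.044790·91.6 = 3.357232
Set a + b·x = 6.9: x = (6.9 − 3.357232) / 0.044790 = 79.097222

79.0972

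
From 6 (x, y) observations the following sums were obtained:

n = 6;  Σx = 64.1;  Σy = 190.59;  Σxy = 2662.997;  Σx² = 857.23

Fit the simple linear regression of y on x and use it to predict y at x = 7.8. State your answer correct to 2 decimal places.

Sxx = Σx² − (Σx)²/n = 857.23 − 684.801667 = 172.428333
Sxy = Σxy − (Σx)(Σy)/n = 2662.997 − 2036.1365 = 626.8605
b = Sxy/Sxx = 626.8605/172.428333 = 3.635484
a = ȳ − b·x̄ = 31.765 − 3.635484·10.683333 = -7.074091
ŷ(7.8) = a + b·7.8 = -7.074091 + 3.635484·7.8 = 21.282687

21.28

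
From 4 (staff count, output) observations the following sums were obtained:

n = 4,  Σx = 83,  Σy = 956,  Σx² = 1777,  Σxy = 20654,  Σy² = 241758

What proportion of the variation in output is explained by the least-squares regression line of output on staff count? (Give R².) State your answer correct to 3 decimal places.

0.918

Sxx = Σx² − (Σx)²/n = 1777 − 1722.25 = 54.75
Sxy = Σxy − (Σx)(Σy)/n = 20654 − 19837 = 817
Syy = Σy² − (Σy)²/n = 241758 − 228484 = 13274
R² = Sxy²/(Sxx·Syy) = (817)²/(54.75·13274) = 0.918456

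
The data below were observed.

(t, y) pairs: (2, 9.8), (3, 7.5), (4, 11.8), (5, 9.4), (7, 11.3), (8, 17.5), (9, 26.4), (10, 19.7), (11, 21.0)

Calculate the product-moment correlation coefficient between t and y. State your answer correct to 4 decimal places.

0.8459

n = 9, Σx = 59, Σy = 134.4, Σxy = 1021, Σx² = 469, Σy² = 2339.88
Sxx = Σx² − (Σx)²/n = 469 − 386.777778 = 82.222222
Sxy = Σxy − (Σx)(Σy)/n = 1021 − 881.066667 = 139.933333
Syy = Σy² − (Σy)²/n = 2339.88 − 2007.04 = 332.84
r = Sxy/√(Sxx·Syy) = 139.933333/√(27366.844444) = 139.933333/165.429273 = 0.845880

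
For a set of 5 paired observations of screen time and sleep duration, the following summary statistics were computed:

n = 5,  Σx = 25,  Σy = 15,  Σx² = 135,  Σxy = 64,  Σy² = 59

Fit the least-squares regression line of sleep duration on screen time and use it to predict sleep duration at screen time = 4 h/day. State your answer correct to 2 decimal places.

4.10

Sxx = Σx² − (Σx)²/n = 135 − 125 = 10
Sxy = Σxy − (Σx)(Σy)/n = 64 − 75 = -11
b = Sxy/Sxx = -11/10 = -1.1
a = ȳ − b·x̄ = 3 − (-1.1)·5 = 8.5
ŷ(4) = a + b·4 = 8.5 + (-1.1)·4 = 4.1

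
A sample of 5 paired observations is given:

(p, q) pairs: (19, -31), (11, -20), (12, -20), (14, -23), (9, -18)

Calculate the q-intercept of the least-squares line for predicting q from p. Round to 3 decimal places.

-5.141

n = 5, Σx = 65, Σy = -112, Σxy = -1533, Σx² = 903
Sxx = Σx² − (Σx)²/n = 903 − 845 = 58
Sxy = Σxy − (Σx)(Σy)/n = -1533 − (-1456) = -77
b = Sxy/Sxx = -77/58 = -1.327586
a = ȳ − b·x̄ = -22.4 − (-1.327586)·13 = -5.141379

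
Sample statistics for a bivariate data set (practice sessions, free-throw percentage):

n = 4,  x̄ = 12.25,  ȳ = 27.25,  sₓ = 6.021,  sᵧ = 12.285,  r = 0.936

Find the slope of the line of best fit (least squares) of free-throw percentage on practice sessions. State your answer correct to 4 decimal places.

b = r · sᵧ/sₓ = 0.936 · 12.285/6.021 = 1.909776

1.9098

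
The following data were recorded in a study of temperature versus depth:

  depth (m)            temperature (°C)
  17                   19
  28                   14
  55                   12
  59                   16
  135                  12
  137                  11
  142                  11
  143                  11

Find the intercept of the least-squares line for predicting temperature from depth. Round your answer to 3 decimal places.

17.092

n = 8, Σx = 716, Σy = 106, Σxy = 8581, Σx² = 85186
Sxx = Σx² − (Σx)²/n = 85186 − 64082 = 21104
Sxy = Σxy − (Σx)(Σy)/n = 8581 − 9487 = -906
b = Sxy/Sxx = -906/21104 = -0.042930
a = ȳ − b·x̄ = 13.25 − (-0.042930)·89.5 = 17.092257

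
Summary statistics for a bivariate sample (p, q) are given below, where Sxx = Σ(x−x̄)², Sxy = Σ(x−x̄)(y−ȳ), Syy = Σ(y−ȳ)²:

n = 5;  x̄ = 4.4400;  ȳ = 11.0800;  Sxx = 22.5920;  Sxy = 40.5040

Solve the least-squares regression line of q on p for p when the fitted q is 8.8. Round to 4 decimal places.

b = Sxy/Sxx = 40.504/22.592 = 1.792847
a = ȳ − b·x̄ = 11.08 − 1.792847·4.44 = 3.119759
Set a + b·x = 8.8: x = (8.8 − 3.119759) / 1.792847 = 3.168280

3.1683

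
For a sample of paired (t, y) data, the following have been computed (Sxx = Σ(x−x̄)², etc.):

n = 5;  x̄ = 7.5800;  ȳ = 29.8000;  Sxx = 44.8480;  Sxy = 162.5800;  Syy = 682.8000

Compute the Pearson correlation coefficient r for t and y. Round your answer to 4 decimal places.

0.9291

r = Sxy/√(Sxx·Syy) = 162.58/√(30622.2144) = 162.58/174.992041 = 0.929071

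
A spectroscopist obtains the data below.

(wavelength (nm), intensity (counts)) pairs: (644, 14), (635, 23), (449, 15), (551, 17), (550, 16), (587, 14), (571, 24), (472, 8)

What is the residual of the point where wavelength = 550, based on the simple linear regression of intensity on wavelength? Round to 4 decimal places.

n = 8, Σx = 4459, Σy = 131, Σxy = 74221, Σx² = 2519057
Sxx = Σx² − (Σx)²/n = 2519057 − 2485335.125 = 33721.875
Sxy = Σxy − (Σx)(Σy)/n = 74221 − 73016.125 = 1204.875
b = Sxy/Sxx = 1204.875/33721.875 = 0.035730
a = ȳ − b·x̄ = 16.375 − 0.035730·557.375 = -3.539883
ŷ(550) = -3.539883 + 0.035730·550 = 16.111493
residual = y − ŷ = 16 − 16.111493 = -0.111493

-0.1115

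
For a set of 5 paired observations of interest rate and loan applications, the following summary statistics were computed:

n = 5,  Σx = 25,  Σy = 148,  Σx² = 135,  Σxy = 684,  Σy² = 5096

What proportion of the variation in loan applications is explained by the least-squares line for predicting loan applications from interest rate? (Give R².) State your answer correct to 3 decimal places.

0.438

Sxx = Σx² − (Σx)²/n = 135 − 125 = 10
Sxy = Σxy − (Σx)(Σy)/n = 684 − 740 = -56
Syy = Σy² − (Σy)²/n = 5096 − 4380.8 = 715.2
R² = Sxy²/(Sxx·Syy) = (-56)²/(10·715.2) = 0.438479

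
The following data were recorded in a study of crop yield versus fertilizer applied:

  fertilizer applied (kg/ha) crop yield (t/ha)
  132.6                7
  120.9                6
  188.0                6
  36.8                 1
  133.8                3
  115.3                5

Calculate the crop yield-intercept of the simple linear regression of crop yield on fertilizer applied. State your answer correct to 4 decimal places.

n = 6, Σx = 727.4, Σy = 28, Σxy = 3796.3, Σx² = 100094.34
Sxx = Σx² − (Σx)²/n = 100094.34 − 88185.126667 = 11909.213333
Sxy = Σxy − (Σx)(Σy)/n = 3796.3 − 3394.533333 = 401.766667
b = Sxy/Sxx = 401.766667/11909.213333 = 0.033736
a = ȳ − b·x̄ = 4.666667 − 0.033736·121.233333 = 0.576765

0.5768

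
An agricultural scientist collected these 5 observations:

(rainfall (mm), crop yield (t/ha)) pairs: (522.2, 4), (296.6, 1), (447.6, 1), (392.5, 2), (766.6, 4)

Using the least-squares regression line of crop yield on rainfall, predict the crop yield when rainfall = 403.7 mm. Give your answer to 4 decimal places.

1.8429

n = 5, Σx = 2425.5, Σy = 12, Σxy = 6684.4, Σx² = 1302741.97
Sxx = Σx² − (Σx)²/n = 1302741.97 − 1176610.05 = 126131.92
Sxy = Σxy − (Σx)(Σy)/n = 6684.4 − 5821.2 = 863.2
b = Sxy/Sxx = 863.2/126131.92 = 0.006844
a = ȳ − b·x̄ = 2.4 − 0.006844·485.1 = -0.919844
ŷ(403.7) = a + b·403.7 = -0.919844 + 0.006844·403.7 = 1.842929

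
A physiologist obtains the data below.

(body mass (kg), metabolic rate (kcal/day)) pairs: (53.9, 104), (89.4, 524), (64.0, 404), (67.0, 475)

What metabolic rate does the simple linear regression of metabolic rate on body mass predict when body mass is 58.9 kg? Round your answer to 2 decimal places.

279.06

n = 4, Σx = 274.3, Σy = 1507, Σxy = 110132.2, Σx² = 19482.57
Sxx = Σx² − (Σx)²/n = 19482.57 − 18810.1225 = 672.4475
Sxy = Σxy − (Σx)(Σy)/n = 110132.2 − 103342.525 = 6789.675
b = Sxy/Sxx = 6789.675/672.4475 = 10.096959
a = ȳ − b·x̄ = 376.75 − 10.096959·68.575 = -315.648980
ŷ(58.9) = a + b·58.9 = -315.648980 + 10.096959·58.9 = 279.061919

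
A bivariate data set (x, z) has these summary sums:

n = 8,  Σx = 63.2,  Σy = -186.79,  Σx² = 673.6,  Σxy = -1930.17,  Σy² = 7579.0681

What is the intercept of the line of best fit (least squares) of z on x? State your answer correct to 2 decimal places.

-2.75

Sxx = Σx² − (Σx)²/n = 673.6 − 499.28 = 174.32
Sxy = Σxy − (Σx)(Σy)/n = -1930.17 − (-1475.641) = -454.529
b = Sxy/Sxx = -454.529/174.32 = -2.607440
a = ȳ − b·x̄ = -23.34875 − (-2.607440)·7.9 = -2.749971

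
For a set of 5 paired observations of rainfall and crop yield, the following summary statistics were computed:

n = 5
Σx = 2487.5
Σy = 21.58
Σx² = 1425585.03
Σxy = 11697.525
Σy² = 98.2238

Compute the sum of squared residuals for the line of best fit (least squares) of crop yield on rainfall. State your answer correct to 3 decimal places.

0.169

Sxx = Σx² − (Σx)²/n = 1425585.03 − 1237531.25 = 188053.78
Sxy = Σxy − (Σx)(Σy)/n = 11697.525 − 10736.05 = 961.475
Syy = Σy² − (Σy)²/n = 98.2238 − 93.13928 = 5.08452
b = Sxy/Sxx = 961.475/188053.78 = 0.005113
SSE = Syy − b·Sxy = 5.08452 − 0.005113·961.475 = 0.168723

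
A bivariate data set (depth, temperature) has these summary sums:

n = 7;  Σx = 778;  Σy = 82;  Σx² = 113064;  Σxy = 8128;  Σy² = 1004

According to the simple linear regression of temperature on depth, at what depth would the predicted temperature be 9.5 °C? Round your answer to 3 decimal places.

170.885

Sxx = Σx² − (Σx)²/n = 113064 − 86469.142857 = 26594.857143
Sxy = Σxy − (Σx)(Σy)/n = 8128 − 9113.714286 = -985.714286
b = Sxy/Sxx = -985.714286/26594.857143 = -0.037064
a = ȳ − b·x̄ = 11.714286 − (-0.037064)·111.142857 = 15.833695
Set a + b·x = 9.5: x = (9.5 − 15.833695) / (-0.037064) = 170.884928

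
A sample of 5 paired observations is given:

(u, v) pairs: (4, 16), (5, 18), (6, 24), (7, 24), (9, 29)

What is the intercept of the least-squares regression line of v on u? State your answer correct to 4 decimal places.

n = 5, Σx = 31, Σy = 111, Σxy = 727, Σx² = 207
Sxx = Σx² − (Σx)²/n = 207 − 192.2 = 14.8
Sxy = Σxy − (Σx)(Σy)/n = 727 − 688.2 = 38.8
b = Sxy/Sxx = 38.8/14.8 = 2.621622
a = ȳ − b·x̄ = 22.2 − 2.621622·6.2 = 5.945946

5.9459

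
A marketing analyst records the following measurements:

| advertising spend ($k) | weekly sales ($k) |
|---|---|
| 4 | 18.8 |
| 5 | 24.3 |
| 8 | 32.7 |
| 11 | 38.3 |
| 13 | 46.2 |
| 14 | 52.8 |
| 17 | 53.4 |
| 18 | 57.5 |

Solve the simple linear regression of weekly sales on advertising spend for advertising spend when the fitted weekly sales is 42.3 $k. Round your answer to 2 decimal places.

11.92

n = 8, Σx = 90, Σy = 324, Σxy = 4162.2, Σx² = 1204
Sxx = Σx² − (Σx)²/n = 1204 − 1012.5 = 191.5
Sxy = Σxy − (Σx)(Σy)/n = 4162.2 − 3645 = 517.2
b = Sxy/Sxx = 517.2/191.5 = 2.700783
a = ȳ − b·x̄ = 40.5 − 2.700783·11.25 = 10.116188
Set a + b·x = 42.3: x = (42.3 − 10.116188) / 2.700783 = 11.916473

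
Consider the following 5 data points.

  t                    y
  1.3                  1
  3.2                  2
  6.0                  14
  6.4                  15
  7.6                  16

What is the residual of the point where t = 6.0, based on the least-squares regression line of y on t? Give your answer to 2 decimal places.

1.34

n = 5, Σx = 24.5, Σy = 48, Σxy = 309.3, Σx² = 146.65
Sxx = Σx² − (Σx)²/n = 146.65 − 120.05 = 26.6
Sxy = Σxy − (Σx)(Σy)/n = 309.3 − 235.2 = 74.1
b = Sxy/Sxx = 74.1/26.6 = 2.785714
a = ȳ − b·x̄ = 9.6 − 2.785714·4.9 = -4.05
ŷ(6.0) = -4.05 + 2.785714·6 = 12.664286
residual = y − ŷ = 14 − 12.664286 = 1.335714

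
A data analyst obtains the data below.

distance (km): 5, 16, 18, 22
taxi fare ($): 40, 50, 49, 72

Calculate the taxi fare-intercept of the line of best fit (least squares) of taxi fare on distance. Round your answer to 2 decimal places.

n = 4, Σx = 61, Σy = 211, Σxy = 3466, Σx² = 1089
Sxx = Σx² − (Σx)²/n = 1089 − 930.25 = 158.75
Sxy = Σxy − (Σx)(Σy)/n = 3466 − 3217.75 = 248.25
b = Sxy/Sxx = 248.25/158.75 = 1.563780
a = ȳ − b·x̄ = 52.75 − 1.563780·15.25 = 28.902362

28.90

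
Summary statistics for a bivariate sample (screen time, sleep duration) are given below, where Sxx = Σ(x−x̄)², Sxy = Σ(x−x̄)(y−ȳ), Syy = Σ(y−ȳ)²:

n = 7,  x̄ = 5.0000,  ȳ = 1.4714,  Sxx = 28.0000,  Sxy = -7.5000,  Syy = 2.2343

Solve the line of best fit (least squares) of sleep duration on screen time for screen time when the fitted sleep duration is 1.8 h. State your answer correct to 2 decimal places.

b = Sxy/Sxx = -7.5/28 = -0.267857
a = ȳ − b·x̄ = 1.4714 − (-0.267857)·5 = 2.810686
Set a + b·x = 1.8: x = (1.8 − 2.810686) / (-0.267857) = 3.773227

3.77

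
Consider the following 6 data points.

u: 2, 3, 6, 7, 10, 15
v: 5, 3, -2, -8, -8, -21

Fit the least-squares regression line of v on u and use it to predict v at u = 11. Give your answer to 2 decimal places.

-12.57

n = 6, Σx = 43, Σy = -31, Σxy = -444, Σx² = 423
Sxx = Σx² − (Σx)²/n = 423 − 308.166667 = 114.833333
Sxy = Σxy − (Σx)(Σy)/n = -444 − (-222.166667) = -221.833333
b = Sxy/Sxx = -221.833333/114.833333 = -1.931785
a = ȳ − b·x̄ = -5.166667 − (-1.931785)·7.166667 = 8.677794
ŷ(11) = a + b·11 = 8.677794 + (-1.931785)·11 = -12.571843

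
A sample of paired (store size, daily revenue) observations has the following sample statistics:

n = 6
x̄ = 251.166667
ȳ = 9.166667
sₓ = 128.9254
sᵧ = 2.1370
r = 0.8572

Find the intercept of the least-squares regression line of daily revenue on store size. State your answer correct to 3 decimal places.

5.598

b = r · sᵧ/sₓ = 0.8572 · 2.137/128.9254 = 0.014208
a = ȳ − b·x̄ = 9.166667 − 0.014208·251.166667 = 5.597966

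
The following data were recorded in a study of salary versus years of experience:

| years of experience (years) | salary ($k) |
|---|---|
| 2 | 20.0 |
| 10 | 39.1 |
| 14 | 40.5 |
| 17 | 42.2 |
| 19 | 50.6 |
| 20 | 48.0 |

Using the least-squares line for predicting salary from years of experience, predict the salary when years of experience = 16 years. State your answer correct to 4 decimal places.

43.6413

n = 6, Σx = 82, Σy = 240.4, Σxy = 3636.8, Σx² = 1350
Sxx = Σx² − (Σx)²/n = 1350 − 1120.666667 = 229.333333
Sxy = Σxy − (Σx)(Σy)/n = 3636.8 − 3285.466667 = 351.333333
b = Sxy/Sxx = 351.333333/229.333333 = 1.531977
a = ȳ − b·x̄ = 40.066667 − 1.531977·13.666667 = 19.129651
ŷ(16) = a + b·16 = 19.129651 + 1.531977·16 = 43.641279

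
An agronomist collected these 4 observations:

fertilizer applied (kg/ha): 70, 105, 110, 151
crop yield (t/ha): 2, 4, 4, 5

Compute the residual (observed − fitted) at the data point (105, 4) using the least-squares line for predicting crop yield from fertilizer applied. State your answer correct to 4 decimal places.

n = 4, Σx = 436, Σy = 15, Σxy = 1755, Σx² = 50826
Sxx = Σx² − (Σx)²/n = 50826 − 47524 = 3302
Sxy = Σxy − (Σx)(Σy)/n = 1755 − 1635 = 120
b = Sxy/Sxx = 120/3302 = 0.036342
a = ȳ − b·x̄ = 3.75 − 0.036342·109 = -0.211236
ŷ(105) = -0.211236 + 0.036342·105 = 3.604634
residual = y − ŷ = 4 − 3.604634 = 0.395366

0.3954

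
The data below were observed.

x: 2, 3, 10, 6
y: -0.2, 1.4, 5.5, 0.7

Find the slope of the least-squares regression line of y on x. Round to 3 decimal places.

n = 4, Σx = 21, Σy = 7.4, Σxy = 63, Σx² = 149
Sxx = Σx² − (Σx)²/n = 149 − 110.25 = 38.75
Sxy = Σxy − (Σx)(Σy)/n = 63 − 38.85 = 24.15
b = Sxy/Sxx = 24.15/38.75 = 0.623226

0.623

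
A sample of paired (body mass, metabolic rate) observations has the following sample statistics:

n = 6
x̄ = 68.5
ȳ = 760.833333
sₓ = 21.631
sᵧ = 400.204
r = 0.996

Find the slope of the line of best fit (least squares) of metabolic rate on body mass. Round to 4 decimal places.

b = r · sᵧ/sₓ = 0.996 · 400.204/21.631 = 18.427404

18.4274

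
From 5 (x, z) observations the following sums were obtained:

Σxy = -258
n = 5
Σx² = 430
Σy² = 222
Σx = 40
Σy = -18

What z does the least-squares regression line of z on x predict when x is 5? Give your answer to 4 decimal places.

Sxx = Σx² − (Σx)²/n = 430 − 320 = 110
Sxy = Σxy − (Σx)(Σy)/n = -258 − (-144) = -114
b = Sxy/Sxx = -114/110 = -1.036364
a = ȳ − b·x̄ = -3.6 − (-1.036364)·8 = 4.690909
ŷ(5) = a + b·5 = 4.690909 + (-1.036364)·5 = -0.490909

-0.4909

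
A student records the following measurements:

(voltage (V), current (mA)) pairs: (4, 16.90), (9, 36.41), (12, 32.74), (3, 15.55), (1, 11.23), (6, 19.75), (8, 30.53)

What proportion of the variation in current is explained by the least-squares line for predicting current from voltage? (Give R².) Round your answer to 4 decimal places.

0.8602

n = 7, Σx = 43, Σy = 163.11, Σxy = 1208.79, Σx² = 351, Σy² = 4373.2645
Sxx = Σx² − (Σx)²/n = 351 − 264.142857 = 86.857143
Sxy = Σxy − (Σx)(Σy)/n = 1208.79 − 1001.961429 = 206.828571
Syy = Σy² − (Σy)²/n = 4373.2645 − 3800.696014 = 572.568486
R² = Sxy²/(Sxx·Syy) = (206.828571)²/(86.857143·572.568486) = 0.860178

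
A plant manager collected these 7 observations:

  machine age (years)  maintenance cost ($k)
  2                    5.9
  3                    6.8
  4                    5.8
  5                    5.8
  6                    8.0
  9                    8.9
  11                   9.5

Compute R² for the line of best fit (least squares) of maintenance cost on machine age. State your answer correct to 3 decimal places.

0.805

n = 7, Σx = 40, Σy = 50.7, Σxy = 317, Σx² = 292, Σy² = 381.79
Sxx = Σx² − (Σx)²/n = 292 − 228.571429 = 63.428571
Sxy = Σxy − (Σx)(Σy)/n = 317 − 289.714286 = 27.285714
Syy = Σy² − (Σy)²/n = 381.79 − 367.212857 = 14.577143
R² = Sxy²/(Sxx·Syy) = (27.285714)²/(63.428571·14.577143) = 0.805218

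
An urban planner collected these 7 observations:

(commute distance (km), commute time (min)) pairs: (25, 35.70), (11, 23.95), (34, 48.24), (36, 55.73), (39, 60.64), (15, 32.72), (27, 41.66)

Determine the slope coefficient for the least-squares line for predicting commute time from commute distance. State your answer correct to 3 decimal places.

n = 7, Σx = 187, Σy = 298.64, Σxy = 8782.97, Σx² = 5673
Sxx = Σx² − (Σx)²/n = 5673 − 4995.571429 = 677.428571
Sxy = Σxy − (Σx)(Σy)/n = 8782.97 − 7977.954286 = 805.015714
b = Sxy/Sxx = 805.015714/677.428571 = 1.188340

1.188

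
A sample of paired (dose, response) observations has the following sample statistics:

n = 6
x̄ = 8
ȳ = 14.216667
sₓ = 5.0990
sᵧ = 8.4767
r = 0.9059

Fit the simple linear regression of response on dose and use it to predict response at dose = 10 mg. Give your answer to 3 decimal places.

b = r · sᵧ/sₓ = 0.9059 · 8.4767/5.099 = 1.505990
a = ȳ − b·x̄ = 14.216667 − 1.505990·8 = 2.168748
ŷ(10) = a + b·10 = 2.168748 + 1.505990·10 = 17.228647

17.229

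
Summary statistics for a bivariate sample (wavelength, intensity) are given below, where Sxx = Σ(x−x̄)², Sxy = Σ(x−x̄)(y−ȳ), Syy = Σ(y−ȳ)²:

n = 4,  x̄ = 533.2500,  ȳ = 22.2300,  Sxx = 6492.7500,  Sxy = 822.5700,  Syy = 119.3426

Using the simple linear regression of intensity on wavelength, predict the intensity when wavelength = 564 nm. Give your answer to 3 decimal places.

b = Sxy/Sxx = 822.57/6492.75 = 0.126691
a = ȳ − b·x̄ = 22.23 − 0.126691·533.25 = -45.327730
ŷ(564) = a + b·564 = -45.327730 + 0.126691·564 = 26.125734

26.126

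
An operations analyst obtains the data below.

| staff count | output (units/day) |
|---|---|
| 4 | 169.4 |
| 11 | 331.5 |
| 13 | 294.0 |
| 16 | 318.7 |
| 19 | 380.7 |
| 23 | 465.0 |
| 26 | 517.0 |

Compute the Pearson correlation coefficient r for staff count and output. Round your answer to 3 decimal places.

n = 7, Σx = 112, Σy = 2476.3, Σxy = 44615.6, Σx² = 2128, Σy² = 955040.79
Sxx = Σx² − (Σx)²/n = 2128 − 1792 = 336
Sxy = Σxy − (Σx)(Σy)/n = 44615.6 − 39620.8 = 4994.8
Syy = Σy² − (Σy)²/n = 955040.79 − 876008.812857 = 79031.977143
r = Sxy/√(Sxx·Syy) = 4994.8/√(26554744.32) = 4994.8/5153.129566 = 0.969275

0.969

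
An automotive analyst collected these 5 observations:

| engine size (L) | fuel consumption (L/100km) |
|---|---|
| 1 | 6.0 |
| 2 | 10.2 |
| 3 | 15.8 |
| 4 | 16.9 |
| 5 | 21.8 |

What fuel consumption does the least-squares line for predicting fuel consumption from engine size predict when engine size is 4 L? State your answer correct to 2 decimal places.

17.97

n = 5, Σx = 15, Σy = 70.7, Σxy = 250.4, Σx² = 55
Sxx = Σx² − (Σx)²/n = 55 − 45 = 10
Sxy = Σxy − (Σx)(Σy)/n = 250.4 − 212.1 = 38.3
b = Sxy/Sxx = 38.3/10 = 3.83
a = ȳ − b·x̄ = 14.14 − 3.83·3 = 2.65
ŷ(4) = a + b·4 = 2.65 + 3.83·4 = 17.97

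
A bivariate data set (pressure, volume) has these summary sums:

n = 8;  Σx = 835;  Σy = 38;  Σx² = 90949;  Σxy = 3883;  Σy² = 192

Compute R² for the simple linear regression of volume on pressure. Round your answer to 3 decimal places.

Sxx = Σx² − (Σx)²/n = 90949 − 87153.125 = 3795.875
Sxy = Σxy − (Σx)(Σy)/n = 3883 − 3966.25 = -83.25
Syy = Σy² − (Σy)²/n = 192 − 180.5 = 11.5
R² = Sxy²/(Sxx·Syy) = (-83.25)²/(3795.875·11.5) = 0.158766

0.159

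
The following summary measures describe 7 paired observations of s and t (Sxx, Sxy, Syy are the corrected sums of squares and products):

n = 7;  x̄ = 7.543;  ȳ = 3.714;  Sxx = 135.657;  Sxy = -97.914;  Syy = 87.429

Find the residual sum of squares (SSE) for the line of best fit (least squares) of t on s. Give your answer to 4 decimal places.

b = Sxy/Sxx = -97.914/135.657 = -0.721776
SSE = Syy − b·Sxy = 87.429 − (-0.721776)·(-97.914) = 16.757001

16.7570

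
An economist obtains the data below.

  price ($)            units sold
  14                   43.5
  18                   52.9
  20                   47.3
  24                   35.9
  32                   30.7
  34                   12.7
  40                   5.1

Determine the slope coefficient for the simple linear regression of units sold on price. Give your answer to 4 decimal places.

n = 7, Σx = 182, Σy = 228.1, Σxy = 4987, Σx² = 5276
Sxx = Σx² − (Σx)²/n = 5276 − 4732 = 544
Sxy = Σxy − (Σx)(Σy)/n = 4987 − 5930.6 = -943.6
b = Sxy/Sxx = -943.6/544 = -1.734559

-1.7346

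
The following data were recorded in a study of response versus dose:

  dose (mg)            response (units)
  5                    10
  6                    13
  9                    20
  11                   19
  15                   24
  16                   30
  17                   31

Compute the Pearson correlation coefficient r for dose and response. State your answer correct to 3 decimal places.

n = 7, Σx = 79, Σy = 147, Σxy = 1884, Σx² = 1033, Σy² = 3467
Sxx = Σx² − (Σx)²/n = 1033 − 891.571429 = 141.428571
Sxy = Σxy − (Σx)(Σy)/n = 1884 − 1659 = 225
Syy = Σy² − (Σy)²/n = 3467 − 3087 = 380
r = Sxy/√(Sxx·Syy) = 225/√(53742.857143) = 225/231.825057 = 0.970559

0.971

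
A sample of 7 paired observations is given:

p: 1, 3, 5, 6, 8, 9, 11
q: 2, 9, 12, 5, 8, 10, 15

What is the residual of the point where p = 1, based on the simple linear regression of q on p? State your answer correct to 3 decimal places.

-2.247

n = 7, Σx = 43, Σy = 61, Σxy = 438, Σx² = 337
Sxx = Σx² − (Σx)²/n = 337 − 264.142857 = 72.857143
Sxy = Σxy − (Σx)(Σy)/n = 438 − 374.714286 = 63.285714
b = Sxy/Sxx = 63.285714/72.857143 = 0.868627
a = ȳ − b·x̄ = 8.714286 − 0.868627·6.142857 = 3.378431
ŷ(1) = 3.378431 + 0.868627·1 = 4.247059
residual = y − ŷ = 2 − 4.247059 = -2.247059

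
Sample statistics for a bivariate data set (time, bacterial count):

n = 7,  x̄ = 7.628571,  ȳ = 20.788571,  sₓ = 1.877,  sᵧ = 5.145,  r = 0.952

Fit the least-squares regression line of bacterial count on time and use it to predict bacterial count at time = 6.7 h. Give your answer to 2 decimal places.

b = r · sᵧ/sₓ = 0.952 · 5.145/1.877 = 2.609505
a = ȳ − b·x̄ = 20.788571 − 2.609505·7.628571 = 0.881780
ŷ(6.7) = a + b·6.7 = 0.881780 + 2.609505·6.7 = 18.365461

18.37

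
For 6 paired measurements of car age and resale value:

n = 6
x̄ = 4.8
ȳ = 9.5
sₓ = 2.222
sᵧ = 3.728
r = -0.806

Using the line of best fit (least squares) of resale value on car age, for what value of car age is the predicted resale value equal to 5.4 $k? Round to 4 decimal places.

b = r · sᵧ/sₓ = -0.806 · 3.728/2.222 = -1.352281
a = ȳ − b·x̄ = 9.5 − (-1.352281)·4.8 = 15.990948
Set a + b·x = 5.4: x = (5.4 − 15.990948) / (-1.352281) = 7.831915

7.8319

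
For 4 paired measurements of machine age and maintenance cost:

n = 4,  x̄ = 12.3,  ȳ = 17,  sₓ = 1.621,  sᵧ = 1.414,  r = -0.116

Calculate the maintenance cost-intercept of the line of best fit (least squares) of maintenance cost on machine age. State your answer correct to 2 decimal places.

18.24

b = r · sᵧ/sₓ = -0.116 · 1.414/1.621 = -0.101187
a = ȳ − b·x̄ = 17 − (-0.101187)·12.3 = 18.244599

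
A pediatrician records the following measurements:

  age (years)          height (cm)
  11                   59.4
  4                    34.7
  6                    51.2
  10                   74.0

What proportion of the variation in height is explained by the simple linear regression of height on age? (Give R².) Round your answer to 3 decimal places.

0.740

n = 4, Σx = 31, Σy = 219.3, Σxy = 1839.4, Σx² = 273, Σy² = 12829.89
Sxx = Σx² − (Σx)²/n = 273 − 240.25 = 32.75
Sxy = Σxy − (Σx)(Σy)/n = 1839.4 − 1699.575 = 139.825
Syy = Σy² − (Σy)²/n = 12829.89 − 12023.1225 = 806.7675
R² = Sxy²/(Sxx·Syy) = (139.825)²/(32.75·806.7675) = 0.739963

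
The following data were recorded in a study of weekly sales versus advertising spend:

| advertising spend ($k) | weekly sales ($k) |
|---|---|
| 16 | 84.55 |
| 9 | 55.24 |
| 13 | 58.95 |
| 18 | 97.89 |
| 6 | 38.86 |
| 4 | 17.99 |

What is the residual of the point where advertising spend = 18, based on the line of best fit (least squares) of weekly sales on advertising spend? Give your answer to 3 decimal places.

n = 6, Σx = 66, Σy = 353.48, Σxy = 4683.45, Σx² = 882
Sxx = Σx² − (Σx)²/n = 882 − 726 = 156
Sxy = Σxy − (Σx)(Σy)/n = 4683.45 − 3888.28 = 795.17
b = Sxy/Sxx = 795.17/156 = 5.097244
a = ȳ − b·x̄ = 58.913333 − 5.097244·11 = 2.843654
ŷ(18) = 2.843654 + 5.097244·18 = 94.594038
residual = y − ŷ = 97.89 − 94.594038 = 3.295962

3.296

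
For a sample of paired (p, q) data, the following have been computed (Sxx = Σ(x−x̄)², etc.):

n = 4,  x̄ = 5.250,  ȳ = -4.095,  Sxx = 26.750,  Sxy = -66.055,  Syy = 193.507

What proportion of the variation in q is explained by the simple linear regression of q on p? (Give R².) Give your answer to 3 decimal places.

R² = Sxy²/(Sxx·Syy) = (-66.055)²/(26.75·193.507) = 0.842929

0.843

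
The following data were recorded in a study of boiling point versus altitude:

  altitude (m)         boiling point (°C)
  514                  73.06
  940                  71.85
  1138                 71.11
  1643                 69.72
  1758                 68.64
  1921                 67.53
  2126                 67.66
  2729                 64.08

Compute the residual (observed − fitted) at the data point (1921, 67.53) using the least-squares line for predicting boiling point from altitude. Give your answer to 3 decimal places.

n = 8, Σx = 12769, Σy = 553.65, Σxy = 869678.71, Σx² = 23890411
Sxx = Σx² − (Σx)²/n = 23890411 − 20380920.125 = 3509490.875
Sxy = Σxy − (Σx)(Σy)/n = 869678.71 − 883694.60625 = -14015.89625
b = Sxy/Sxx = -14015.89625/3509490.875 = -0.003994
a = ȳ − b·x̄ = 69.20625 − (-0.003994)·1596.125 = 75.580714
ŷ(1921) = 75.580714 + (-0.003994)·1921 = 67.908793
residual = y − ŷ = 67.53 − 67.908793 = -0.378793

-0.379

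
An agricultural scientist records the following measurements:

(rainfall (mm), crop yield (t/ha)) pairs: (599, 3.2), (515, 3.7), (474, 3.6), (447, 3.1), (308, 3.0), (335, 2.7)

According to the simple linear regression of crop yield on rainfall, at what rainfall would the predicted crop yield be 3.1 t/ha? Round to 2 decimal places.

391.64

n = 6, Σx = 2678, Σy = 19.3, Σxy = 8742.9, Σx² = 1255600
Sxx = Σx² − (Σx)²/n = 1255600 − 1195280.666667 = 60319.333333
Sxy = Σxy − (Σx)(Σy)/n = 8742.9 − 8614.233333 = 128.666667
b = Sxy/Sxx = 128.666667/60319.333333 = 0.002133
a = ȳ − b·x̄ = 3.216667 − 0.002133·446.333333 = 2.264597
Set a + b·x = 3.1: x = (3.1 − 2.264597) / 0.002133 = 391.639637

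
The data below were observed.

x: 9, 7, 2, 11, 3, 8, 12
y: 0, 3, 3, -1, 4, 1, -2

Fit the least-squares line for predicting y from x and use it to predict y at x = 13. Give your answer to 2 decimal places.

-1.94

n = 7, Σx = 52, Σy = 8, Σxy = 12, Σx² = 472
Sxx = Σx² − (Σx)²/n = 472 − 386.285714 = 85.714286
Sxy = Σxy − (Σx)(Σy)/n = 12 − 59.428571 = -47.428571
b = Sxy/Sxx = -47.428571/85.714286 = -0.553333
a = ȳ − b·x̄ = 1.142857 − (-0.553333)·7.428571 = 5.253333
ŷ(13) = a + b·13 = 5.253333 + (-0.553333)·13 = -1.94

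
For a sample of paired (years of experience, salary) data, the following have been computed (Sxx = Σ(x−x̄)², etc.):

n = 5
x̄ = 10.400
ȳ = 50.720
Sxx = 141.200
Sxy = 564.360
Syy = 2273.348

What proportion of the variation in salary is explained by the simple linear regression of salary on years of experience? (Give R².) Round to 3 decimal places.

0.992

R² = Sxy²/(Sxx·Syy) = (564.36)²/(141.2·2273.348) = 0.992229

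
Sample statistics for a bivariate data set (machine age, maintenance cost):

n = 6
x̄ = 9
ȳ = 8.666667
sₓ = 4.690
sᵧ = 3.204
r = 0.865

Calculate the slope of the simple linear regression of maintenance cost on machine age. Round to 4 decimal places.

0.5909

b = r · sᵧ/sₓ = 0.865 · 3.204/4.69 = 0.590930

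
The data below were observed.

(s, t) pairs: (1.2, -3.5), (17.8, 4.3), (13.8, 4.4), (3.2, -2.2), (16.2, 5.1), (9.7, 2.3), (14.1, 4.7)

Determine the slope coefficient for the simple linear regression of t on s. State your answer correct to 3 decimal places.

0.535

n = 7, Σx = 76, Σy = 15.1, Σxy = 297.22, Σx² = 1074.3
Sxx = Σx² − (Σx)²/n = 1074.3 − 825.142857 = 249.157143
Sxy = Σxy − (Σx)(Σy)/n = 297.22 − 163.942857 = 133.277143
b = Sxy/Sxx = 133.277143/249.157143 = 0.534912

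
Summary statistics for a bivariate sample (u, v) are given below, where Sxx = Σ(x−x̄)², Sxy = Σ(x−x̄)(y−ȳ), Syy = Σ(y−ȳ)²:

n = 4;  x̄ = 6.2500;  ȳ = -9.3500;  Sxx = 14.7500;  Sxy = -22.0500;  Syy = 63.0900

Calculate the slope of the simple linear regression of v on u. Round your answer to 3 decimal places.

-1.495

b = Sxy/Sxx = -22.05/14.75 = -1.494915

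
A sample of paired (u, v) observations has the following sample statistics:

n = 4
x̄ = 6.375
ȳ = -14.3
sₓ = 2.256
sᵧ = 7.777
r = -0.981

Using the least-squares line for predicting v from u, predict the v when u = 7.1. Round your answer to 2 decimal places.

-16.75

b = r · sᵧ/sₓ = -0.981 · 7.777/2.256 = -3.381754
a = ȳ − b·x̄ = -14.3 − (-3.381754)·6.375 = 7.258682
ŷ(7.1) = a + b·7.1 = 7.258682 + (-3.381754)·7.1 = -16.751772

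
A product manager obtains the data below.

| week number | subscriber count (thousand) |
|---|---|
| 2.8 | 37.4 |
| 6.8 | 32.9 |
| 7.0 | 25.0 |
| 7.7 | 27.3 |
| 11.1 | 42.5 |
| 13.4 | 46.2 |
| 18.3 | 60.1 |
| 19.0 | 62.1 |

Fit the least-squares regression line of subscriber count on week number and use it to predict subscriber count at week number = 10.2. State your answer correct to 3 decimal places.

40.500

n = 8, Σx = 86.1, Σy = 333.5, Σxy = 4084.21, Σx² = 1161.03
Sxx = Σx² − (Σx)²/n = 1161.03 − 926.65125 = 234.37875
Sxy = Σxy − (Σx)(Σy)/n = 4084.21 − 3589.29375 = 494.91625
b = Sxy/Sxx = 494.91625/234.37875 = 2.111609
a = ȳ − b·x̄ = 41.6875 − 2.111609·10.7625 = 18.961309
ŷ(10.2) = a + b·10.2 = 18.961309 + 2.111609·10.2 = 40.499720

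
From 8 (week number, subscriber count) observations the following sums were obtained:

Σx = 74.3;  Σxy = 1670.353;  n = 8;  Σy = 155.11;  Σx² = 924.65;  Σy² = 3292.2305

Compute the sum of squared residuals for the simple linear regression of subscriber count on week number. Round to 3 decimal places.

59.793

Sxx = Σx² − (Σx)²/n = 924.65 − 690.06125 = 234.58875
Sxy = Σxy − (Σx)(Σy)/n = 1670.353 − 1440.584125 = 229.768875
Syy = Σy² − (Σy)²/n = 3292.2305 − 3007.389012 = 284.841488
b = Sxy/Sxx = 229.768875/234.58875 = 0.979454
SSE = Syy − b·Sxy = 284.841488 − 0.979454·229.768875 = 59.793458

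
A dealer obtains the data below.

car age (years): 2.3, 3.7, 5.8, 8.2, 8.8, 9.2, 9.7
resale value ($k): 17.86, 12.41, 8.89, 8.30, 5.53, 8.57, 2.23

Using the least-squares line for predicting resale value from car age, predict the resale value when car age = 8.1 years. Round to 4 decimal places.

7.1226

n = 7, Σx = 47.7, Σy = 63.79, Σxy = 355.756, Σx² = 376.03
Sxx = Σx² − (Σx)²/n = 376.03 − 325.041429 = 50.988571
Sxy = Σxy − (Σx)(Σy)/n = 355.756 − 434.683286 = -78.927286
b = Sxy/Sxx = -78.927286/50.988571 = -1.547941
a = ȳ − b·x̄ = 9.112857 − (-1.547941)·6.814286 = 19.660967
ŷ(8.1) = a + b·8.1 = 19.660967 + (-1.547941)·8.1 = 7.122648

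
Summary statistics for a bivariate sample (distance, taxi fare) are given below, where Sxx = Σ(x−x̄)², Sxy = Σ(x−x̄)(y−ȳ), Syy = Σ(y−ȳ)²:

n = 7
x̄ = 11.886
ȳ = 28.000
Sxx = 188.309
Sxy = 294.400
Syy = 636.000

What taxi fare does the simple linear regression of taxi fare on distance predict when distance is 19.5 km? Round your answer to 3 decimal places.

39.904

b = Sxy/Sxx = 294.4/188.309 = 1.563388
a = ȳ − b·x̄ = 28 − 1.563388·11.886 = 9.417572
ŷ(19.5) = a + b·19.5 = 9.417572 + 1.563388·19.5 = 39.903635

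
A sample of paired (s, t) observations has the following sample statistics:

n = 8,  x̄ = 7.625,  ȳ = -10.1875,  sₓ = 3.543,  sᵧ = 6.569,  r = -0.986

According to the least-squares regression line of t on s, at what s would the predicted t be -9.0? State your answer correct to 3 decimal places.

6.975

b = r · sᵧ/sₓ = -0.986 · 6.569/3.543 = -1.828121
a = ȳ − b·x̄ = -10.1875 − (-1.828121)·7.625 = 3.751925
Set a + b·x = -9.0: x = (-9.0 − 3.751925) / (-1.828121) = 6.975426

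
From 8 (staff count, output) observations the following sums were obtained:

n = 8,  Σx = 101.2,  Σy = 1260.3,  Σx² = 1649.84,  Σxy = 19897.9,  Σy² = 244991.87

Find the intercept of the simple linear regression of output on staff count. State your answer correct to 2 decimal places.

Sxx = Σx² − (Σx)²/n = 1649.84 − 1280.18 = 369.66
Sxy = Σxy − (Σx)(Σy)/n = 19897.9 − 15942.795 = 3955.105
b = Sxy/Sxx = 3955.105/369.66 = 10.699305
a = ȳ − b·x̄ = 157.5375 − 10.699305·12.65 = 22.191295

22.19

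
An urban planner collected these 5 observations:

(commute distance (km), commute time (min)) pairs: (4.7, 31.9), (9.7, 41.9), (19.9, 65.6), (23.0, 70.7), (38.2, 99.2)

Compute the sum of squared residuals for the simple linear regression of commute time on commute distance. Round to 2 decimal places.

8.67

n = 5, Σx = 95.5, Σy = 309.3, Σxy = 7277.34, Σx² = 2500.43, Σy² = 21915.71
Sxx = Σx² − (Σx)²/n = 2500.43 − 1824.05 = 676.38
Sxy = Σxy − (Σx)(Σy)/n = 7277.34 − 5907.63 = 1369.71
Syy = Σy² − (Σy)²/n = 21915.71 − 19133.298 = 2782.412
b = Sxy/Sxx = 1369.71/676.38 = 2.025060
SSE = Syy − b·Sxy = 2782.412 − 2.025060·1369.71 = 8.667235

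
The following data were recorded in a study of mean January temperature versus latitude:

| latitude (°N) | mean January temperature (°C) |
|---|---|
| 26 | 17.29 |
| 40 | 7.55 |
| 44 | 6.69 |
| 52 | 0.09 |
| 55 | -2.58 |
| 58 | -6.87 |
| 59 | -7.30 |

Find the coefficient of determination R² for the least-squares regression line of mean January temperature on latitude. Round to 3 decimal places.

n = 7, Σx = 334, Σy = 14.87, Σxy = 79.52, Σx² = 16786, Σy² = 507.8541
Sxx = Σx² − (Σx)²/n = 16786 − 15936.571429 = 849.428571
Sxy = Σxy − (Σx)(Σy)/n = 79.52 − 709.511429 = -629.991429
Syy = Σy² − (Σy)²/n = 507.8541 − 31.588129 = 476.265971
R² = Sxy²/(Sxx·Syy) = (-629.991429)²/(849.428571·476.265971) = 0.981054

0.981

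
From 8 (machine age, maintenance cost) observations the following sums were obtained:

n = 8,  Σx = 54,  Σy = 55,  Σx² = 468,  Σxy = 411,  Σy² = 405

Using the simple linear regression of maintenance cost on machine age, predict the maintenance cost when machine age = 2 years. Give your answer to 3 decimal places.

Sxx = Σx² − (Σx)²/n = 468 − 364.5 = 103.5
Sxy = Σxy − (Σx)(Σy)/n = 411 − 371.25 = 39.75
b = Sxy/Sxx = 39.75/103.5 = 0.384058
a = ȳ − b·x̄ = 6.875 − 0.384058·6.75 = 4.282609
ŷ(2) = a + b·2 = 4.282609 + 0.384058·2 = 5.050725

5.051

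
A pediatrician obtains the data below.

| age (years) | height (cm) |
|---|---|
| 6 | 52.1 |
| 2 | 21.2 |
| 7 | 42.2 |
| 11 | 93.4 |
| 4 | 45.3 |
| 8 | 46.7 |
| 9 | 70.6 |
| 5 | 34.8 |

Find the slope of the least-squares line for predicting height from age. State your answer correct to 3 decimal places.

n = 8, Σx = 52, Σy = 406.3, Σxy = 3042, Σx² = 396
Sxx = Σx² − (Σx)²/n = 396 − 338 = 58
Sxy = Σxy − (Σx)(Σy)/n = 3042 − 2640.95 = 401.05
b = Sxy/Sxx = 401.05/58 = 6.914655

6.915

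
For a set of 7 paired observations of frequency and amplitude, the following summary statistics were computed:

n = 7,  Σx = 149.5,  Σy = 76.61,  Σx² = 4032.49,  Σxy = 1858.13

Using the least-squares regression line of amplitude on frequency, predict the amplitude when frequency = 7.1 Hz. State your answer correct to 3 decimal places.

7.175

Sxx = Σx² − (Σx)²/n = 4032.49 − 3192.892857 = 839.597143
Sxy = Σxy − (Σx)(Σy)/n = 1858.13 − 1636.170714 = 221.959286
b = Sxy/Sxx = 221.959286/839.597143 = 0.264364
a = ȳ − b·x̄ = 10.944286 − 0.264364·21.357143 = 5.298225
ŷ(7.1) = a + b·7.1 = 5.298225 + 0.264364·7.1 = 7.175210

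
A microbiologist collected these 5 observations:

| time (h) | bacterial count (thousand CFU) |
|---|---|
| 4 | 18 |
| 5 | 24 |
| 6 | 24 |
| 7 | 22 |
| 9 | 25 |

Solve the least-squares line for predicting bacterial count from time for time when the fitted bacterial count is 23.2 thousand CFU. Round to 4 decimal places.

6.8167

n = 5, Σx = 31, Σy = 113, Σxy = 715, Σx² = 207
Sxx = Σx² − (Σx)²/n = 207 − 192.2 = 14.8
Sxy = Σxy − (Σx)(Σy)/n = 715 − 700.6 = 14.4
b = Sxy/Sxx = 14.4/14.8 = 0.972973
a = ȳ − b·x̄ = 22.6 − 0.972973·6.2 = 16.567568
Set a + b·x = 23.2: x = (23.2 − 16.567568) / 0.972973 = 6.816667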